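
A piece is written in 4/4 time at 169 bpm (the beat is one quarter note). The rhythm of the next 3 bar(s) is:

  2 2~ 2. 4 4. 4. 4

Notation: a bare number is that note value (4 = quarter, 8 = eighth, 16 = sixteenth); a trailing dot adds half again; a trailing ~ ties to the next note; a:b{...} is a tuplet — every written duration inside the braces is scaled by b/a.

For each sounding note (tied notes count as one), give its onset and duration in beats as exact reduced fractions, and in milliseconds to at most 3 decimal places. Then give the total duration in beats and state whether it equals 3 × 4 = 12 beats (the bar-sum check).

1) 0.0ms=0b +710.059ms=2b
2) 710.059ms=2b +1775.148ms=5b
3) 2485.207ms=7b +355.03ms=1b
4) 2840.237ms=8b +532.544ms=3/2b
5) 3372.781ms=19/2b +532.544ms=3/2b
6) 3905.325ms=11b +355.03ms=1b
Σ=12b of 12 (169bpm 4/4) — PASS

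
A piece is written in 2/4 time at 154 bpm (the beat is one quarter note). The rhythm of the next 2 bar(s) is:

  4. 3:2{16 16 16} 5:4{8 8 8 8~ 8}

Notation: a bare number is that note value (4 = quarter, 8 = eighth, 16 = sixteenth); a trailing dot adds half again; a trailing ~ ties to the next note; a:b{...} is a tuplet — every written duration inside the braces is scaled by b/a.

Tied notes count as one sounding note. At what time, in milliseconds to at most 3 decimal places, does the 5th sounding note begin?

note 5 onset = 2b = 779.221ms

1. 0.0ms @ 0 + 584.416ms (3/2)
2. 584.416ms @ 3/2 + 64.935ms (1/6)
3. 649.351ms @ 5/3 + 64.935ms (1/6)
4. 714.286ms @ 11/6 + 64.935ms (1/6)
5. 779.221ms @ 2 + 155.844ms (2/5)
6. 935.065ms @ 12/5 + 155.844ms (2/5)
7. 1090.909ms @ 14/5 + 155.844ms (2/5)
8. 1246.753ms @ 16/5 + 311.688ms (4/5)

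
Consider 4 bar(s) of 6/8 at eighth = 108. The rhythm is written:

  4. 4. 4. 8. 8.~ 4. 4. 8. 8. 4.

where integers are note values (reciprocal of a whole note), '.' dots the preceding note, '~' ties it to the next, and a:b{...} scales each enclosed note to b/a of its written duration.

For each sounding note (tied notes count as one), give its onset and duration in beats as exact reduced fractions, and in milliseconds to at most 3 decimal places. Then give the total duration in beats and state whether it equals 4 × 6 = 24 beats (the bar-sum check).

1) 0.0ms=0b +1666.667ms=3b
2) 1666.667ms=3b +1666.667ms=3b
3) 3333.333ms=6b +1666.667ms=3b
4) 5000.0ms=9b +833.333ms=3/2b
5) 5833.333ms=21/2b +2500.0ms=9/2b
6) 8333.333ms=15b +1666.667ms=3b
7) 10000.0ms=18b +833.333ms=3/2b
8) 10833.333ms=39/2b +833.333ms=3/2b
9) 11666.667ms=21b +1666.667ms=3b
Σ=24b of 24 (108bpm 6/8) — PASS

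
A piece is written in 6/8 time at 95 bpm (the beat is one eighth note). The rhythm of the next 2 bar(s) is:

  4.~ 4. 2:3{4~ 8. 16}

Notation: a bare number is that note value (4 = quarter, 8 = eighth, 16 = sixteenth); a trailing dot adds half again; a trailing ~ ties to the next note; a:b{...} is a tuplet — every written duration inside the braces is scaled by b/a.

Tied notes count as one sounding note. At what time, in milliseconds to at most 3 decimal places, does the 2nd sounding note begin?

note 2 onset = 6b = 3789.474ms

1. 0.0ms @ 0 + 3789.474ms (6)
2. 3789.474ms @ 6 + 3315.789ms (21/4)
3. 7105.263ms @ 45/4 + 473.684ms (3/4)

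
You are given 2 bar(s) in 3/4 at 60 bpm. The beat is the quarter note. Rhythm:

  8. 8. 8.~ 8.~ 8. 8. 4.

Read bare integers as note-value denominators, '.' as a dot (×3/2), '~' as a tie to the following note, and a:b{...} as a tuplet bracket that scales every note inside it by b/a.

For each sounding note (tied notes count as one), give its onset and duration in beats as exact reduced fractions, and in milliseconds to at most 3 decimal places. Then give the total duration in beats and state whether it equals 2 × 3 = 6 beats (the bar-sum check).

1) 0.0ms=0b +750.0ms=3/4b
2) 750.0ms=3/4b +750.0ms=3/4b
3) 1500.0ms=3/2b +2250.0ms=9/4b
4) 3750.0ms=15/4b +750.0ms=3/4b
5) 4500.0ms=9/2b +1500.0ms=3/2b
Σ=6b of 6 (60bpm 3/4) — PASS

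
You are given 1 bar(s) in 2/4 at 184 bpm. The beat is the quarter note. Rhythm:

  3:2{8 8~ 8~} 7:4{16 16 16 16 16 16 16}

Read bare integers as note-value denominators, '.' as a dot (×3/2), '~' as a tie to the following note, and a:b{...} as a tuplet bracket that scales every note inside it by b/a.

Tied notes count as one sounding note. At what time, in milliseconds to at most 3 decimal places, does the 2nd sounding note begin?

1. 0.0ms @ 0 + 108.696ms (1/3)
2. 108.696ms @ 1/3 + 263.975ms (17/21)
3. 372.671ms @ 8/7 + 46.584ms (1/7)
4. 419.255ms @ 9/7 + 46.584ms (1/7)
5. 465.839ms @ 10/7 + 46.584ms (1/7)
6. 512.422ms @ 11/7 + 46.584ms (1/7)
7. 559.006ms @ 12/7 + 46.584ms (1/7)
8. 605.59ms @ 13/7 + 46.584ms (1/7)

note 2 onset = 1/3b = 108.696ms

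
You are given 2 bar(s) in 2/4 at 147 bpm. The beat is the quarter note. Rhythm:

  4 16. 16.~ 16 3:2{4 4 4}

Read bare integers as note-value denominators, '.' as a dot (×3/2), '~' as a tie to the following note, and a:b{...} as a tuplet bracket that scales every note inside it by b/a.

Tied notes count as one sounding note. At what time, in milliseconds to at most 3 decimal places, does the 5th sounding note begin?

1. 0.0ms @ 0 + 408.163ms (1)
2. 408.163ms @ 1 + 153.061ms (3/8)
3. 561.224ms @ 11/8 + 255.102ms (5/8)
4. 816.327ms @ 2 + 272.109ms (2/3)
5. 1088.435ms @ 8/3 + 272.109ms (2/3)
6. 1360.544ms @ 10/3 + 272.109ms (2/3)

note 5 onset = 8/3b = 1088.435ms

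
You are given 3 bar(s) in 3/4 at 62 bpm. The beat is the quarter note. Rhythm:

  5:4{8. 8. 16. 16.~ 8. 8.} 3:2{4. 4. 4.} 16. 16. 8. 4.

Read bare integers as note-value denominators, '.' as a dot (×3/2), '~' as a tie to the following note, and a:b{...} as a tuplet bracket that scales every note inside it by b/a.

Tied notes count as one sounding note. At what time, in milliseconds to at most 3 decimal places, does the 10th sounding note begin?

1. 0.0ms @ 0 + 580.645ms (3/5)
2. 580.645ms @ 3/5 + 580.645ms (3/5)
3. 1161.29ms @ 6/5 + 290.323ms (3/10)
4. 1451.613ms @ 3/2 + 870.968ms (9/10)
5. 2322.581ms @ 12/5 + 580.645ms (3/5)
6. 2903.226ms @ 3 + 967.742ms (1)
7. 3870.968ms @ 4 + 967.742ms (1)
8. 4838.71ms @ 5 + 967.742ms (1)
9. 5806.452ms @ 6 + 362.903ms (3/8)
10. 6169.355ms @ 51/8 + 362.903ms (3/8)
11. 6532.258ms @ 27/4 + 725.806ms (3/4)
12. 7258.065ms @ 15/2 + 1451.613ms (3/2)

note 10 onset = 51/8b = 6169.355ms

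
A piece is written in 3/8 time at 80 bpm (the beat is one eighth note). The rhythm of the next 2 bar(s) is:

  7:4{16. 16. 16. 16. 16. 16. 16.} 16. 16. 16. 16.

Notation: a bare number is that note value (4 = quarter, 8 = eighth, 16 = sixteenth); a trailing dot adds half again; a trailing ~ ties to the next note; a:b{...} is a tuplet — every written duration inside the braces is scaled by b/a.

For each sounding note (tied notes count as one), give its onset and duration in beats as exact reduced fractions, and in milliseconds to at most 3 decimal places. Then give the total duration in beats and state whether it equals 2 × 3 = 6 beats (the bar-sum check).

1) 0.0ms=0b +321.429ms=3/7b
2) 321.429ms=3/7b +321.429ms=3/7b
3) 642.857ms=6/7b +321.429ms=3/7b
4) 964.286ms=9/7b +321.429ms=3/7b
5) 1285.714ms=12/7b +321.429ms=3/7b
6) 1607.143ms=15/7b +321.429ms=3/7b
7) 1928.571ms=18/7b +321.429ms=3/7b
8) 2250.0ms=3b +562.5ms=3/4b
9) 2812.5ms=15/4b +562.5ms=3/4b
10) 3375.0ms=9/2b +562.5ms=3/4b
11) 3937.5ms=21/4b +562.5ms=3/4b
Σ=6b of 6 (80bpm 3/8) — PASS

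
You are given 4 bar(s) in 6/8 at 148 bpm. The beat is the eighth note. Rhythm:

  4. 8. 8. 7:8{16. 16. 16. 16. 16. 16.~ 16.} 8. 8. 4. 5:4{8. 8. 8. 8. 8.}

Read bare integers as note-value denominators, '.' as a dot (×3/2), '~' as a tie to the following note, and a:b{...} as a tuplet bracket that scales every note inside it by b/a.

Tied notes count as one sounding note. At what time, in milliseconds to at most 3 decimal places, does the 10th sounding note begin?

1. 0.0ms @ 0 + 1216.216ms (3)
2. 1216.216ms @ 3 + 608.108ms (3/2)
3. 1824.324ms @ 9/2 + 608.108ms (3/2)
4. 2432.432ms @ 6 + 347.49ms (6/7)
5. 2779.923ms @ 48/7 + 347.49ms (6/7)
6. 3127.413ms @ 54/7 + 347.49ms (6/7)
7. 3474.903ms @ 60/7 + 347.49ms (6/7)
8. 3822.394ms @ 66/7 + 347.49ms (6/7)
9. 4169.884ms @ 72/7 + 694.981ms (12/7)
10. 4864.865ms @ 12 + 608.108ms (3/2)
11. 5472.973ms @ 27/2 + 608.108ms (3/2)
12. 6081.081ms @ 15 + 1216.216ms (3)
13. 7297.297ms @ 18 + 486.486ms (6/5)
14. 7783.784ms @ 96/5 + 486.486ms (6/5)
15. 8270.27ms @ 102/5 + 486.486ms (6/5)
16. 8756.757ms @ 108/5 + 486.486ms (6/5)
17. 9243.243ms @ 114/5 + 486.486ms (6/5)

note 10 onset = 12b = 4864.865ms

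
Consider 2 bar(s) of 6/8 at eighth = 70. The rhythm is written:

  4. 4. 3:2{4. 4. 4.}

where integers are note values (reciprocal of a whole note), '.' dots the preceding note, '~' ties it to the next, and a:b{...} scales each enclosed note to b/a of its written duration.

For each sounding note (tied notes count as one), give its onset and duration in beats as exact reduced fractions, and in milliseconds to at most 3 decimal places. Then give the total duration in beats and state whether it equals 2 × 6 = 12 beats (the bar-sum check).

1) 0.0ms=0b +2571.429ms=3b
2) 2571.429ms=3b +2571.429ms=3b
3) 5142.857ms=6b +1714.286ms=2b
4) 6857.143ms=8b +1714.286ms=2b
5) 8571.429ms=10b +1714.286ms=2b
Σ=12b of 12 (70bpm 6/8) — PASS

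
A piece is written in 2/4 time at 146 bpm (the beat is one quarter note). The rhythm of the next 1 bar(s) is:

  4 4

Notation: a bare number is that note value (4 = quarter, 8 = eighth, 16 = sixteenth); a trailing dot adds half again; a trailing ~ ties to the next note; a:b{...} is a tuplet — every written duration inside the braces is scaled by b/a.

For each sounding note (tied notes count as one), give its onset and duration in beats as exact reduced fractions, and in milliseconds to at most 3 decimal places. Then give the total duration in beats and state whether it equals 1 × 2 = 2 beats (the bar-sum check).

1) 0.0ms=0b +410.959ms=1b
2) 410.959ms=1b +410.959ms=1b
Σ=2b of 2 (146bpm 2/4) — PASS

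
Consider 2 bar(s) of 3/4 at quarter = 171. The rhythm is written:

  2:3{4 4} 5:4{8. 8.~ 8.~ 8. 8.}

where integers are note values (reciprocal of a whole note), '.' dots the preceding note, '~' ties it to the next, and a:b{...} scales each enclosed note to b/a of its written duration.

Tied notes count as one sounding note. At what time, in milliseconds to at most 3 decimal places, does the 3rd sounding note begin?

note 3 onset = 3b = 1052.632ms

1. 0.0ms @ 0 + 526.316ms (3/2)
2. 526.316ms @ 3/2 + 526.316ms (3/2)
3. 1052.632ms @ 3 + 210.526ms (3/5)
4. 1263.158ms @ 18/5 + 631.579ms (9/5)
5. 1894.737ms @ 27/5 + 210.526ms (3/5)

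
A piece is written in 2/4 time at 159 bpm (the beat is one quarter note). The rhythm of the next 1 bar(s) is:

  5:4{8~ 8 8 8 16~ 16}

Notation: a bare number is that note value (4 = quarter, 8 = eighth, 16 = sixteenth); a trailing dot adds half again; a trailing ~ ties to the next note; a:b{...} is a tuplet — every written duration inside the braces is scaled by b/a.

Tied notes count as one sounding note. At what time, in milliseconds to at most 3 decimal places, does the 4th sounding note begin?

note 4 onset = 8/5b = 603.774ms

1. 0.0ms @ 0 + 301.887ms (4/5)
2. 301.887ms @ 4/5 + 150.943ms (2/5)
3. 452.83ms @ 6/5 + 150.943ms (2/5)
4. 603.774ms @ 8/5 + 150.943ms (2/5)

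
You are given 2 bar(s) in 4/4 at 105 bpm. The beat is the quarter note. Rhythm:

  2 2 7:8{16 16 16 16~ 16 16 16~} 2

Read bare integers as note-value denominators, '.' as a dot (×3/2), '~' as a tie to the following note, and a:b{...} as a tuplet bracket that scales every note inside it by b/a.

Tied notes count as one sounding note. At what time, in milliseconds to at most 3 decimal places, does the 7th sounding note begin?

1. 0.0ms @ 0 + 1142.857ms (2)
2. 1142.857ms @ 2 + 1142.857ms (2)
3. 2285.714ms @ 4 + 163.265ms (2/7)
4. 2448.98ms @ 30/7 + 163.265ms (2/7)
5. 2612.245ms @ 32/7 + 163.265ms (2/7)
6. 2775.51ms @ 34/7 + 326.531ms (4/7)
7. 3102.041ms @ 38/7 + 163.265ms (2/7)
8. 3265.306ms @ 40/7 + 1306.122ms (16/7)

note 7 onset = 38/7b = 3102.041ms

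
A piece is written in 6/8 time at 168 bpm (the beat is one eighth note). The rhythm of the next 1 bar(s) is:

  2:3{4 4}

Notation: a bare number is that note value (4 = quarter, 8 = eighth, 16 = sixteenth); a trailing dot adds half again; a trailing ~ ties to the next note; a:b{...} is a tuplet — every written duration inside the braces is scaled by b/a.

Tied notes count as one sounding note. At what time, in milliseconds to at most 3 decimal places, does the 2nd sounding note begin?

1. 0.0ms @ 0 + 1071.429ms (3)
2. 1071.429ms @ 3 + 1071.429ms (3)

note 2 onset = 3b = 1071.429ms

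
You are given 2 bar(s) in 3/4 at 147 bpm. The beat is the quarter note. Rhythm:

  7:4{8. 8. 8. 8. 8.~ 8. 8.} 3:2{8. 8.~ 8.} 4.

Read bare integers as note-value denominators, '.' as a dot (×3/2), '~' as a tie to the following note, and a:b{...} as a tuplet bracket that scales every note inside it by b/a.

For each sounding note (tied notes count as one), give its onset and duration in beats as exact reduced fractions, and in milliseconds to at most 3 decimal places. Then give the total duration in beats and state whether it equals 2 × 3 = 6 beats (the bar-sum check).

1) 0.0ms=0b +174.927ms=3/7b
2) 174.927ms=3/7b +174.927ms=3/7b
3) 349.854ms=6/7b +174.927ms=3/7b
4) 524.781ms=9/7b +174.927ms=3/7b
5) 699.708ms=12/7b +349.854ms=6/7b
6) 1049.563ms=18/7b +174.927ms=3/7b
7) 1224.49ms=3b +204.082ms=1/2b
8) 1428.571ms=7/2b +408.163ms=1b
9) 1836.735ms=9/2b +612.245ms=3/2b
Σ=6b of 6 (147bpm 3/4) — PASS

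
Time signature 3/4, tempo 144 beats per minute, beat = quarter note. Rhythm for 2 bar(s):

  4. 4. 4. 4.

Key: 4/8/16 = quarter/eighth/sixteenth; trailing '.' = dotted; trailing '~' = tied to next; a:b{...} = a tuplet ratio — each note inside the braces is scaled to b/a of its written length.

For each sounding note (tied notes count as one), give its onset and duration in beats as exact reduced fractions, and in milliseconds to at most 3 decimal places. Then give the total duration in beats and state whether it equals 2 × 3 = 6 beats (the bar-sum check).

1) 0.0ms=0b +625.0ms=3/2b
2) 625.0ms=3/2b +625.0ms=3/2b
3) 1250.0ms=3b +625.0ms=3/2b
4) 1875.0ms=9/2b +625.0ms=3/2b
Σ=6b of 6 (144bpm 3/4) — PASS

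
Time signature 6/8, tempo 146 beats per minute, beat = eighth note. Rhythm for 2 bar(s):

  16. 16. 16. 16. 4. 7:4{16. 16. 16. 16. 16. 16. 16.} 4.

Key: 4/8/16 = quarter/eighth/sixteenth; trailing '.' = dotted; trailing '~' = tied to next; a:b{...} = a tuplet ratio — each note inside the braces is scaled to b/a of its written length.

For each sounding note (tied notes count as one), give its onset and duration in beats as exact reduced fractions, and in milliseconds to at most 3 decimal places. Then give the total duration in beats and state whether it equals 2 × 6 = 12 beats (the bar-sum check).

1) 0.0ms=0b +308.219ms=3/4b
2) 308.219ms=3/4b +308.219ms=3/4b
3) 616.438ms=3/2b +308.219ms=3/4b
4) 924.658ms=9/4b +308.219ms=3/4b
5) 1232.877ms=3b +1232.877ms=3b
6) 2465.753ms=6b +176.125ms=3/7b
7) 2641.879ms=45/7b +176.125ms=3/7b
8) 2818.004ms=48/7b +176.125ms=3/7b
9) 2994.129ms=51/7b +176.125ms=3/7b
10) 3170.254ms=54/7b +176.125ms=3/7b
11) 3346.38ms=57/7b +176.125ms=3/7b
12) 3522.505ms=60/7b +176.125ms=3/7b
13) 3698.63ms=9b +1232.877ms=3b
Σ=12b of 12 (146bpm 6/8) — PASS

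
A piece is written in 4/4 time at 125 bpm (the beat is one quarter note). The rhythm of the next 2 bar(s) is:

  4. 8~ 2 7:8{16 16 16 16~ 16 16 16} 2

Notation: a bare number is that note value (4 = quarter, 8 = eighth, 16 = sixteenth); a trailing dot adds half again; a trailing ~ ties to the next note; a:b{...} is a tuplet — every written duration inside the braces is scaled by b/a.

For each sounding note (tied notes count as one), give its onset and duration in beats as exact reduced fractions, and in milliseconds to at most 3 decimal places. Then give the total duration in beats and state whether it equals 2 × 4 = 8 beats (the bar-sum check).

1) 0.0ms=0b +720.0ms=3/2b
2) 720.0ms=3/2b +1200.0ms=5/2b
3) 1920.0ms=4b +137.143ms=2/7b
4) 2057.143ms=30/7b +137.143ms=2/7b
5) 2194.286ms=32/7b +137.143ms=2/7b
6) 2331.429ms=34/7b +274.286ms=4/7b
7) 2605.714ms=38/7b +137.143ms=2/7b
8) 2742.857ms=40/7b +137.143ms=2/7b
9) 2880.0ms=6b +960.0ms=2b
Σ=8b of 8 (125bpm 4/4) — PASS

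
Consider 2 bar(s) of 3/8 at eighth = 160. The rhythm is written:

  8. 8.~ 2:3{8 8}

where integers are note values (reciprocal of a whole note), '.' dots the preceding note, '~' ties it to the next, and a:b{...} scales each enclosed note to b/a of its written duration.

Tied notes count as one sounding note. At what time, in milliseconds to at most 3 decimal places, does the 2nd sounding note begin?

note 2 onset = 3/2b = 562.5ms

1. 0.0ms @ 0 + 562.5ms (3/2)
2. 562.5ms @ 3/2 + 1125.0ms (3)
3. 1687.5ms @ 9/2 + 562.5ms (3/2)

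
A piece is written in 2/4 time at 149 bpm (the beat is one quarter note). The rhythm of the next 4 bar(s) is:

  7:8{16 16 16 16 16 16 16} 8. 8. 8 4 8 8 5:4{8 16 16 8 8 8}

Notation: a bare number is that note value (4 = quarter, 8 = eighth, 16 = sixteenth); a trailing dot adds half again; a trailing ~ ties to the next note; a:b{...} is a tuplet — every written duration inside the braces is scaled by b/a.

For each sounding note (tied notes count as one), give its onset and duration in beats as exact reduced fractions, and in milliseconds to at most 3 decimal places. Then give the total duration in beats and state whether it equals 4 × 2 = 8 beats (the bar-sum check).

1) 0.0ms=0b +115.053ms=2/7b
2) 115.053ms=2/7b +115.053ms=2/7b
3) 230.105ms=4/7b +115.053ms=2/7b
4) 345.158ms=6/7b +115.053ms=2/7b
5) 460.211ms=8/7b +115.053ms=2/7b
6) 575.264ms=10/7b +115.053ms=2/7b
7) 690.316ms=12/7b +115.053ms=2/7b
8) 805.369ms=2b +302.013ms=3/4b
9) 1107.383ms=11/4b +302.013ms=3/4b
10) 1409.396ms=7/2b +201.342ms=1/2b
11) 1610.738ms=4b +402.685ms=1b
12) 2013.423ms=5b +201.342ms=1/2b
13) 2214.765ms=11/2b +201.342ms=1/2b
14) 2416.107ms=6b +161.074ms=2/5b
15) 2577.181ms=32/5b +80.537ms=1/5b
16) 2657.718ms=33/5b +80.537ms=1/5b
17) 2738.255ms=34/5b +161.074ms=2/5b
18) 2899.329ms=36/5b +161.074ms=2/5b
19) 3060.403ms=38/5b +161.074ms=2/5b
Σ=8b of 8 (149bpm 2/4) — PASS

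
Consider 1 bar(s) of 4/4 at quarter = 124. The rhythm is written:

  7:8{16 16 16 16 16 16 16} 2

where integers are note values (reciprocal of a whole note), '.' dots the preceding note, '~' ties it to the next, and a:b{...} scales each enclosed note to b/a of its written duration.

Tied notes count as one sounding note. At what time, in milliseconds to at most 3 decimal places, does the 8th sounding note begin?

note 8 onset = 2b = 967.742ms

1. 0.0ms @ 0 + 138.249ms (2/7)
2. 138.249ms @ 2/7 + 138.249ms (2/7)
3. 276.498ms @ 4/7 + 138.249ms (2/7)
4. 414.747ms @ 6/7 + 138.249ms (2/7)
5. 552.995ms @ 8/7 + 138.249ms (2/7)
6. 691.244ms @ 10/7 + 138.249ms (2/7)
7. 829.493ms @ 12/7 + 138.249ms (2/7)
8. 967.742ms @ 2 + 967.742ms (2)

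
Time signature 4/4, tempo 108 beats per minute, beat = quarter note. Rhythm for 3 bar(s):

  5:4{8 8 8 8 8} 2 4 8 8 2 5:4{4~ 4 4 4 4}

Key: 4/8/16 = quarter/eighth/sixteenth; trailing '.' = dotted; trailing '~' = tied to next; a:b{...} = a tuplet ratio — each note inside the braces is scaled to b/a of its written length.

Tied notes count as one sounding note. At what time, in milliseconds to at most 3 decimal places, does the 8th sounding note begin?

note 8 onset = 5b = 2777.778ms

1. 0.0ms @ 0 + 222.222ms (2/5)
2. 222.222ms @ 2/5 + 222.222ms (2/5)
3. 444.444ms @ 4/5 + 222.222ms (2/5)
4. 666.667ms @ 6/5 + 222.222ms (2/5)
5. 888.889ms @ 8/5 + 222.222ms (2/5)
6. 1111.111ms @ 2 + 1111.111ms (2)
7. 2222.222ms @ 4 + 555.556ms (1)
8. 2777.778ms @ 5 + 277.778ms (1/2)
9. 3055.556ms @ 11/2 + 277.778ms (1/2)
10. 3333.333ms @ 6 + 1111.111ms (2)
11. 4444.444ms @ 8 + 888.889ms (8/5)
12. 5333.333ms @ 48/5 + 444.444ms (4/5)
13. 5777.778ms @ 52/5 + 444.444ms (4/5)
14. 6222.222ms @ 56/5 + 444.444ms (4/5)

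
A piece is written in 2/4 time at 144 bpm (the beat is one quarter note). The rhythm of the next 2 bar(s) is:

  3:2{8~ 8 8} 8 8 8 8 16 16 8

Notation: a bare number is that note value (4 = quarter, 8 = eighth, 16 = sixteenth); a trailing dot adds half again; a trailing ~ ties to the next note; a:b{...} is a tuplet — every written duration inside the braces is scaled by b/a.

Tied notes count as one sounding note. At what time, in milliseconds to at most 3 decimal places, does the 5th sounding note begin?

1. 0.0ms @ 0 + 277.778ms (2/3)
2. 277.778ms @ 2/3 + 138.889ms (1/3)
3. 416.667ms @ 1 + 208.333ms (1/2)
4. 625.0ms @ 3/2 + 208.333ms (1/2)
5. 833.333ms @ 2 + 208.333ms (1/2)
6. 1041.667ms @ 5/2 + 208.333ms (1/2)
7. 1250.0ms @ 3 + 104.167ms (1/4)
8. 1354.167ms @ 13/4 + 104.167ms (1/4)
9. 1458.333ms @ 7/2 + 208.333ms (1/2)

note 5 onset = 2b = 833.333ms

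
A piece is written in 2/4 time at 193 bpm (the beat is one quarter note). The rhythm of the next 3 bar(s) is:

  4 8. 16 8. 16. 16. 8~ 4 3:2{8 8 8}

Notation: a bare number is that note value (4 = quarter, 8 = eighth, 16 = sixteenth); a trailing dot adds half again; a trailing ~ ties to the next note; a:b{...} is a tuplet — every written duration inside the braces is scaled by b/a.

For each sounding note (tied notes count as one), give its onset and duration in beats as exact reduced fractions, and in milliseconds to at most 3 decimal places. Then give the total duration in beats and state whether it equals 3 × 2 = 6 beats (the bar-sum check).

1) 0.0ms=0b +310.881ms=1b
2) 310.881ms=1b +233.161ms=3/4b
3) 544.041ms=7/4b +77.72ms=1/4b
4) 621.762ms=2b +233.161ms=3/4b
5) 854.922ms=11/4b +116.58ms=3/8b
6) 971.503ms=25/8b +116.58ms=3/8b
7) 1088.083ms=7/2b +466.321ms=3/2b
8) 1554.404ms=5b +103.627ms=1/3b
9) 1658.031ms=16/3b +103.627ms=1/3b
10) 1761.658ms=17/3b +103.627ms=1/3b
Σ=6b of 6 (193bpm 2/4) — PASS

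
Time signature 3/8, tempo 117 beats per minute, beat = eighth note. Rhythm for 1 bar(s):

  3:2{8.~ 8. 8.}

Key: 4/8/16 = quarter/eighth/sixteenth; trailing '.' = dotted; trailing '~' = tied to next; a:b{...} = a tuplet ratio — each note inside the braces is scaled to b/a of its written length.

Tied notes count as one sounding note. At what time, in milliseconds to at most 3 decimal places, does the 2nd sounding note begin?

1. 0.0ms @ 0 + 1025.641ms (2)
2. 1025.641ms @ 2 + 512.821ms (1)

note 2 onset = 2b = 1025.641ms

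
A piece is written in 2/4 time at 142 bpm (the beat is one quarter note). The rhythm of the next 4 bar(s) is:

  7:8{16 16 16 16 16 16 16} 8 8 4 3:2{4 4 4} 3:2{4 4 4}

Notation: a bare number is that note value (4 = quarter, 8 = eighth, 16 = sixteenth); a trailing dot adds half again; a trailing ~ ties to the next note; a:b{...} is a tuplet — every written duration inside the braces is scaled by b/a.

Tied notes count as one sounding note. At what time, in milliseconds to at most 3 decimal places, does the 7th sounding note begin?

note 7 onset = 12/7b = 724.346ms

1. 0.0ms @ 0 + 120.724ms (2/7)
2. 120.724ms @ 2/7 + 120.724ms (2/7)
3. 241.449ms @ 4/7 + 120.724ms (2/7)
4. 362.173ms @ 6/7 + 120.724ms (2/7)
5. 482.897ms @ 8/7 + 120.724ms (2/7)
6. 603.622ms @ 10/7 + 120.724ms (2/7)
7. 724.346ms @ 12/7 + 120.724ms (2/7)
8. 845.07ms @ 2 + 211.268ms (1/2)
9. 1056.338ms @ 5/2 + 211.268ms (1/2)
10. 1267.606ms @ 3 + 422.535ms (1)
11. 1690.141ms @ 4 + 281.69ms (2/3)
12. 1971.831ms @ 14/3 + 281.69ms (2/3)
13. 2253.521ms @ 16/3 + 281.69ms (2/3)
14. 2535.211ms @ 6 + 281.69ms (2/3)
15. 2816.901ms @ 20/3 + 281.69ms (2/3)
16. 3098.592ms @ 22/3 + 281.69ms (2/3)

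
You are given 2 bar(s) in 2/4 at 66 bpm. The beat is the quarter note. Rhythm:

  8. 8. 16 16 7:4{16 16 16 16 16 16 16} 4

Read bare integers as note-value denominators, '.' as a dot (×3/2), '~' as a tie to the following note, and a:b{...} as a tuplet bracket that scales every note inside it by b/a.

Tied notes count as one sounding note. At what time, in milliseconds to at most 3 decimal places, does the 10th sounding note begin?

1. 0.0ms @ 0 + 681.818ms (3/4)
2. 681.818ms @ 3/4 + 681.818ms (3/4)
3. 1363.636ms @ 3/2 + 227.273ms (1/4)
4. 1590.909ms @ 7/4 + 227.273ms (1/4)
5. 1818.182ms @ 2 + 129.87ms (1/7)
6. 1948.052ms @ 15/7 + 129.87ms (1/7)
7. 2077.922ms @ 16/7 + 129.87ms (1/7)
8. 2207.792ms @ 17/7 + 129.87ms (1/7)
9. 2337.662ms @ 18/7 + 129.87ms (1/7)
10. 2467.532ms @ 19/7 + 129.87ms (1/7)
11. 2597.403ms @ 20/7 + 129.87ms (1/7)
12. 2727.273ms @ 3 + 909.091ms (1)

note 10 onset = 19/7b = 2467.532ms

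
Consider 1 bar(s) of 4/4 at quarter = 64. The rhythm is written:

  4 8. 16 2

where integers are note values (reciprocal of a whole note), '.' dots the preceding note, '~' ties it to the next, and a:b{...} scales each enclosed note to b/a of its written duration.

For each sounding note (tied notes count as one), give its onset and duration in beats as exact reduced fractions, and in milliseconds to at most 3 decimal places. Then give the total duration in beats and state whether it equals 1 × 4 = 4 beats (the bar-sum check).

1) 0.0ms=0b +937.5ms=1b
2) 937.5ms=1b +703.125ms=3/4b
3) 1640.625ms=7/4b +234.375ms=1/4b
4) 1875.0ms=2b +1875.0ms=2b
Σ=4b of 4 (64bpm 4/4) — PASS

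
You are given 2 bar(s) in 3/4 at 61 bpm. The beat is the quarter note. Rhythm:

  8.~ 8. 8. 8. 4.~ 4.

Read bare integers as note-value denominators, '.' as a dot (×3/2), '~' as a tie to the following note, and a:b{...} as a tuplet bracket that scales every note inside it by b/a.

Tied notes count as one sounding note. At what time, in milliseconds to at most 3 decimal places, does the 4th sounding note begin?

note 4 onset = 3b = 2950.82ms

1. 0.0ms @ 0 + 1475.41ms (3/2)
2. 1475.41ms @ 3/2 + 737.705ms (3/4)
3. 2213.115ms @ 9/4 + 737.705ms (3/4)
4. 2950.82ms @ 3 + 2950.82ms (3)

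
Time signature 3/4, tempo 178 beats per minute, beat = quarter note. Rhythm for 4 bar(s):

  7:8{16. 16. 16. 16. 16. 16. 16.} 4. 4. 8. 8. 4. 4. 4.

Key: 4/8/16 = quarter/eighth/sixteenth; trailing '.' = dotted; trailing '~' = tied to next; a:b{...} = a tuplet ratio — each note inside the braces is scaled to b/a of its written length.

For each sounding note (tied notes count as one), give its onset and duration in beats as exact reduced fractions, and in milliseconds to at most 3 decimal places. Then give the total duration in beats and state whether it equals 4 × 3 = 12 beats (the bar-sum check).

1) 0.0ms=0b +144.462ms=3/7b
2) 144.462ms=3/7b +144.462ms=3/7b
3) 288.925ms=6/7b +144.462ms=3/7b
4) 433.387ms=9/7b +144.462ms=3/7b
5) 577.849ms=12/7b +144.462ms=3/7b
6) 722.311ms=15/7b +144.462ms=3/7b
7) 866.774ms=18/7b +144.462ms=3/7b
8) 1011.236ms=3b +505.618ms=3/2b
9) 1516.854ms=9/2b +505.618ms=3/2b
10) 2022.472ms=6b +252.809ms=3/4b
11) 2275.281ms=27/4b +252.809ms=3/4b
12) 2528.09ms=15/2b +505.618ms=3/2b
13) 3033.708ms=9b +505.618ms=3/2b
14) 3539.326ms=21/2b +505.618ms=3/2b
Σ=12b of 12 (178bpm 3/4) — PASS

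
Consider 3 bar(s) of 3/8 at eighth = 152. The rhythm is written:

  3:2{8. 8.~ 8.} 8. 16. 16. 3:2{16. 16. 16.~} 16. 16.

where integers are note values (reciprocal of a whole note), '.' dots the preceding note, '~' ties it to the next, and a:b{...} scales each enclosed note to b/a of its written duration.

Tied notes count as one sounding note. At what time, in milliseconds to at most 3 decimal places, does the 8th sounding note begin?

note 8 onset = 7b = 2763.158ms

1. 0.0ms @ 0 + 394.737ms (1)
2. 394.737ms @ 1 + 789.474ms (2)
3. 1184.211ms @ 3 + 592.105ms (3/2)
4. 1776.316ms @ 9/2 + 296.053ms (3/4)
5. 2072.368ms @ 21/4 + 296.053ms (3/4)
6. 2368.421ms @ 6 + 197.368ms (1/2)
7. 2565.789ms @ 13/2 + 197.368ms (1/2)
8. 2763.158ms @ 7 + 493.421ms (5/4)
9. 3256.579ms @ 33/4 + 296.053ms (3/4)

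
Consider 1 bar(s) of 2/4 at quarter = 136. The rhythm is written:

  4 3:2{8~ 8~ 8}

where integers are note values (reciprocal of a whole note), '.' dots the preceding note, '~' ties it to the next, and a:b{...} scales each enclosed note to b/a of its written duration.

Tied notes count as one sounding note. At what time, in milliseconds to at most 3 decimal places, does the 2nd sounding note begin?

1. 0.0ms @ 0 + 441.176ms (1)
2. 441.176ms @ 1 + 441.176ms (1)

note 2 onset = 1b = 441.176ms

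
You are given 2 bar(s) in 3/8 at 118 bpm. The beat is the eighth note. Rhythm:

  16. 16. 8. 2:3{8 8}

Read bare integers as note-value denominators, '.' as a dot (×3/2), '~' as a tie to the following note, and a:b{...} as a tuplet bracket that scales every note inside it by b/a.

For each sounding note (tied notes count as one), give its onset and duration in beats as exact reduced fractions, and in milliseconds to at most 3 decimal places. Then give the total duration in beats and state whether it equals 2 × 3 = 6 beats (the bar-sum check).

1) 0.0ms=0b +381.356ms=3/4b
2) 381.356ms=3/4b +381.356ms=3/4b
3) 762.712ms=3/2b +762.712ms=3/2b
4) 1525.424ms=3b +762.712ms=3/2b
5) 2288.136ms=9/2b +762.712ms=3/2b
Σ=6b of 6 (118bpm 3/8) — PASS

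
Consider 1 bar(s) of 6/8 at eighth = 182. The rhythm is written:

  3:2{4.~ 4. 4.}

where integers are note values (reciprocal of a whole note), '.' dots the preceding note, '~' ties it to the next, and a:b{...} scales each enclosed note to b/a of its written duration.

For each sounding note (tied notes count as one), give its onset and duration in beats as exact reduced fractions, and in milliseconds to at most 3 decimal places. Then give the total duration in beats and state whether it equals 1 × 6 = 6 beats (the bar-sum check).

1) 0.0ms=0b +1318.681ms=4b
2) 1318.681ms=4b +659.341ms=2b
Σ=6b of 6 (182bpm 6/8) — PASS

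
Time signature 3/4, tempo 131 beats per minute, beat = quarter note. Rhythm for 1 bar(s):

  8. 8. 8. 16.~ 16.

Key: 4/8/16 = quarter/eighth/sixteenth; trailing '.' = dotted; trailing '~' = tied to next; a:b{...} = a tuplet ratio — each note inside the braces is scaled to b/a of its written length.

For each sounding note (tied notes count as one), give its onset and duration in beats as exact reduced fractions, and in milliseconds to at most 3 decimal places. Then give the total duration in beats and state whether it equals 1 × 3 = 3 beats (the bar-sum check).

1) 0.0ms=0b +343.511ms=3/4b
2) 343.511ms=3/4b +343.511ms=3/4b
3) 687.023ms=3/2b +343.511ms=3/4b
4) 1030.534ms=9/4b +343.511ms=3/4b
Σ=3b of 3 (131bpm 3/4) — PASS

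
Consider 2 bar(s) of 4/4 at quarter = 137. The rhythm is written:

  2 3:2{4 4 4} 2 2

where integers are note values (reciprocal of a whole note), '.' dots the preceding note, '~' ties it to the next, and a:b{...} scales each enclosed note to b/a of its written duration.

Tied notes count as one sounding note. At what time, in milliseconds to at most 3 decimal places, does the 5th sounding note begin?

note 5 onset = 4b = 1751.825ms

1. 0.0ms @ 0 + 875.912ms (2)
2. 875.912ms @ 2 + 291.971ms (2/3)
3. 1167.883ms @ 8/3 + 291.971ms (2/3)
4. 1459.854ms @ 10/3 + 291.971ms (2/3)
5. 1751.825ms @ 4 + 875.912ms (2)
6. 2627.737ms @ 6 + 875.912ms (2)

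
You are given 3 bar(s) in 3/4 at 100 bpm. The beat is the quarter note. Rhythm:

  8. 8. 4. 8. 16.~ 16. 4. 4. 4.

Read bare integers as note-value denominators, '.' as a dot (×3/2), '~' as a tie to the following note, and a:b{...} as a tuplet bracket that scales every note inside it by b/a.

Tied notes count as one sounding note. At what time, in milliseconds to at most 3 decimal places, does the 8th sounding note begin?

1. 0.0ms @ 0 + 450.0ms (3/4)
2. 450.0ms @ 3/4 + 450.0ms (3/4)
3. 900.0ms @ 3/2 + 900.0ms (3/2)
4. 1800.0ms @ 3 + 450.0ms (3/4)
5. 2250.0ms @ 15/4 + 450.0ms (3/4)
6. 2700.0ms @ 9/2 + 900.0ms (3/2)
7. 3600.0ms @ 6 + 900.0ms (3/2)
8. 4500.0ms @ 15/2 + 900.0ms (3/2)

note 8 onset = 15/2b = 4500.0ms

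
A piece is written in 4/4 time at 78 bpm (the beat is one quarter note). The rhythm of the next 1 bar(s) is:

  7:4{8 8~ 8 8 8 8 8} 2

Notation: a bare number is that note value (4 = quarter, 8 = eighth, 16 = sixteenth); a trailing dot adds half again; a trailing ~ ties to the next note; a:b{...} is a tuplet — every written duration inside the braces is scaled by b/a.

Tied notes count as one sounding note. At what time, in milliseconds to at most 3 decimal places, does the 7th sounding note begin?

1. 0.0ms @ 0 + 219.78ms (2/7)
2. 219.78ms @ 2/7 + 439.56ms (4/7)
3. 659.341ms @ 6/7 + 219.78ms (2/7)
4. 879.121ms @ 8/7 + 219.78ms (2/7)
5. 1098.901ms @ 10/7 + 219.78ms (2/7)
6. 1318.681ms @ 12/7 + 219.78ms (2/7)
7. 1538.462ms @ 2 + 1538.462ms (2)

note 7 onset = 2b = 1538.462ms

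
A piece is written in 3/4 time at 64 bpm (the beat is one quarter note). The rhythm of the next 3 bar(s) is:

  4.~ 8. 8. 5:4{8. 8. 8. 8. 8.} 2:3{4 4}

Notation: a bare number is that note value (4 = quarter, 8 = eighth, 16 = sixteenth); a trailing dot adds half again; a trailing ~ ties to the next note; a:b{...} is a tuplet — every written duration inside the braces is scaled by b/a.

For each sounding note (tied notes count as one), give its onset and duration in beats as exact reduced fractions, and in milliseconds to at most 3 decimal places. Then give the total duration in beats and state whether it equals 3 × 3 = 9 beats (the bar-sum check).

1) 0.0ms=0b +2109.375ms=9/4b
2) 2109.375ms=9/4b +703.125ms=3/4b
3) 2812.5ms=3b +562.5ms=3/5b
4) 3375.0ms=18/5b +562.5ms=3/5b
5) 3937.5ms=21/5b +562.5ms=3/5b
6) 4500.0ms=24/5b +562.5ms=3/5b
7) 5062.5ms=27/5b +562.5ms=3/5b
8) 5625.0ms=6b +1406.25ms=3/2b
9) 7031.25ms=15/2b +1406.25ms=3/2b
Σ=9b of 9 (64bpm 3/4) — PASS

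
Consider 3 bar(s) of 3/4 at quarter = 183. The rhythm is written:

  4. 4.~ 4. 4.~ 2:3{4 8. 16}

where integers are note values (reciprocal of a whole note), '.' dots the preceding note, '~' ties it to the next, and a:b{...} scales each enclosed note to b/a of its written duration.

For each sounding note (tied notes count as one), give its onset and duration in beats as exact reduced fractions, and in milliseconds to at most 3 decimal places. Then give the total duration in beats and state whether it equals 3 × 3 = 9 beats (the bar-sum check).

1) 0.0ms=0b +491.803ms=3/2b
2) 491.803ms=3/2b +983.607ms=3b
3) 1475.41ms=9/2b +983.607ms=3b
4) 2459.016ms=15/2b +368.852ms=9/8b
5) 2827.869ms=69/8b +122.951ms=3/8b
Σ=9b of 9 (183bpm 3/4) — PASS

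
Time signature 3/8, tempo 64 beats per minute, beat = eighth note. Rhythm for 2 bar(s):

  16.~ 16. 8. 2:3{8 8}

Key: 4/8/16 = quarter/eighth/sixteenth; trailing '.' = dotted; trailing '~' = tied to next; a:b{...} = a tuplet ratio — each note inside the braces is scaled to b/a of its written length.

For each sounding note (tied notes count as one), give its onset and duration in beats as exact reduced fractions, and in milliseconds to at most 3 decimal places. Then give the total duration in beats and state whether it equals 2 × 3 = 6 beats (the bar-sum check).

1) 0.0ms=0b +1406.25ms=3/2b
2) 1406.25ms=3/2b +1406.25ms=3/2b
3) 2812.5ms=3b +1406.25ms=3/2b
4) 4218.75ms=9/2b +1406.25ms=3/2b
Σ=6b of 6 (64bpm 3/8) — PASS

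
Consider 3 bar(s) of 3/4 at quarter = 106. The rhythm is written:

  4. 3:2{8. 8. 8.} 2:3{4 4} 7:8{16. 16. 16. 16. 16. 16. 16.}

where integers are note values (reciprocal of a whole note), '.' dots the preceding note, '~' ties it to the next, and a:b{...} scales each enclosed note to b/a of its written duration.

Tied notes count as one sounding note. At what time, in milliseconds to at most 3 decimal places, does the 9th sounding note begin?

1. 0.0ms @ 0 + 849.057ms (3/2)
2. 849.057ms @ 3/2 + 283.019ms (1/2)
3. 1132.075ms @ 2 + 283.019ms (1/2)
4. 1415.094ms @ 5/2 + 283.019ms (1/2)
5. 1698.113ms @ 3 + 849.057ms (3/2)
6. 2547.17ms @ 9/2 + 849.057ms (3/2)
7. 3396.226ms @ 6 + 242.588ms (3/7)
8. 3638.814ms @ 45/7 + 242.588ms (3/7)
9. 3881.402ms @ 48/7 + 242.588ms (3/7)
10. 4123.989ms @ 51/7 + 242.588ms (3/7)
11. 4366.577ms @ 54/7 + 242.588ms (3/7)
12. 4609.164ms @ 57/7 + 242.588ms (3/7)
13. 4851.752ms @ 60/7 + 242.588ms (3/7)

note 9 onset = 48/7b = 3881.402ms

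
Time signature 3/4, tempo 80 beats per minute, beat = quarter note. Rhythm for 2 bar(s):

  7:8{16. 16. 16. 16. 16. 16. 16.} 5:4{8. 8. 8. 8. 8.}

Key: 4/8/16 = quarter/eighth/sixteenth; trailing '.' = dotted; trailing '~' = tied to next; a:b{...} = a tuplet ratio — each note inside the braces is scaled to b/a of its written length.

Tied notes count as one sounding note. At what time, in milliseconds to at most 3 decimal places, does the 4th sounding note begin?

1. 0.0ms @ 0 + 321.429ms (3/7)
2. 321.429ms @ 3/7 + 321.429ms (3/7)
3. 642.857ms @ 6/7 + 321.429ms (3/7)
4. 964.286ms @ 9/7 + 321.429ms (3/7)
5. 1285.714ms @ 12/7 + 321.429ms (3/7)
6. 1607.143ms @ 15/7 + 321.429ms (3/7)
7. 1928.571ms @ 18/7 + 321.429ms (3/7)
8. 2250.0ms @ 3 + 450.0ms (3/5)
9. 2700.0ms @ 18/5 + 450.0ms (3/5)
10. 3150.0ms @ 21/5 + 450.0ms (3/5)
11. 3600.0ms @ 24/5 + 450.0ms (3/5)
12. 4050.0ms @ 27/5 + 450.0ms (3/5)

note 4 onset = 9/7b = 964.286ms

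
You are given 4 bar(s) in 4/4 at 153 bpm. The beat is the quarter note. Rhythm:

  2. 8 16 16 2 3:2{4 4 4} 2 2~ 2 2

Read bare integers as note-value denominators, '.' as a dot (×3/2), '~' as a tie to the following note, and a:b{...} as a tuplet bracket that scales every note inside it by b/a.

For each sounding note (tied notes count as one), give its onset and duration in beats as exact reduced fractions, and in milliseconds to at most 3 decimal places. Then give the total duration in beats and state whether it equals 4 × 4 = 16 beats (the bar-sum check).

1) 0.0ms=0b +1176.471ms=3b
2) 1176.471ms=3b +196.078ms=1/2b
3) 1372.549ms=7/2b +98.039ms=1/4b
4) 1470.588ms=15/4b +98.039ms=1/4b
5) 1568.627ms=4b +784.314ms=2b
6) 2352.941ms=6b +261.438ms=2/3b
7) 2614.379ms=20/3b +261.438ms=2/3b
8) 2875.817ms=22/3b +261.438ms=2/3b
9) 3137.255ms=8b +784.314ms=2b
10) 3921.569ms=10b +1568.627ms=4b
11) 5490.196ms=14b +784.314ms=2b
Σ=16b of 16 (153bpm 4/4) — PASS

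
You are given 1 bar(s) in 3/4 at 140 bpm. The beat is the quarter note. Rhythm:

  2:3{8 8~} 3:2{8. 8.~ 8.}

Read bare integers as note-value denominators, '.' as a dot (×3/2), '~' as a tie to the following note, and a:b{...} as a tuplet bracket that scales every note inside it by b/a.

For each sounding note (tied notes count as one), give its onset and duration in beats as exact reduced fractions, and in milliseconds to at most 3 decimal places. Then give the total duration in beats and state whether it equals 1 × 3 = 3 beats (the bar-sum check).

1) 0.0ms=0b +321.429ms=3/4b
2) 321.429ms=3/4b +535.714ms=5/4b
3) 857.143ms=2b +428.571ms=1b
Σ=3b of 3 (140bpm 3/4) — PASS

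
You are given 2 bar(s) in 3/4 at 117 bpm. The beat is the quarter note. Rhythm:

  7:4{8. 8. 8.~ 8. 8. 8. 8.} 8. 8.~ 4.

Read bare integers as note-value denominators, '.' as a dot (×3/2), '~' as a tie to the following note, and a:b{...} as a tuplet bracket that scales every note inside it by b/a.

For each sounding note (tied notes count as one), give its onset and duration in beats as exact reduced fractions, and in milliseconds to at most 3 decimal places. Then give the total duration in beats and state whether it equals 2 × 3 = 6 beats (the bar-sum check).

1) 0.0ms=0b +219.78ms=3/7b
2) 219.78ms=3/7b +219.78ms=3/7b
3) 439.56ms=6/7b +439.56ms=6/7b
4) 879.121ms=12/7b +219.78ms=3/7b
5) 1098.901ms=15/7b +219.78ms=3/7b
6) 1318.681ms=18/7b +219.78ms=3/7b
7) 1538.462ms=3b +384.615ms=3/4b
8) 1923.077ms=15/4b +1153.846ms=9/4b
Σ=6b of 6 (117bpm 3/4) — PASS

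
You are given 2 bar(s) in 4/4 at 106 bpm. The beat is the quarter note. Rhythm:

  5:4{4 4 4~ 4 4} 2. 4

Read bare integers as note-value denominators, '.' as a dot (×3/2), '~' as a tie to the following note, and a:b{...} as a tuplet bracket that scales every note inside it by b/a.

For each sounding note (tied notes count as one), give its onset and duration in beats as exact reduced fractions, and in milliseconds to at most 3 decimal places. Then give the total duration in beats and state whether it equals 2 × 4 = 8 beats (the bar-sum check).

1) 0.0ms=0b +452.83ms=4/5b
2) 452.83ms=4/5b +452.83ms=4/5b
3) 905.66ms=8/5b +905.66ms=8/5b
4) 1811.321ms=16/5b +452.83ms=4/5b
5) 2264.151ms=4b +1698.113ms=3b
6) 3962.264ms=7b +566.038ms=1b
Σ=8b of 8 (106bpm 4/4) — PASS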